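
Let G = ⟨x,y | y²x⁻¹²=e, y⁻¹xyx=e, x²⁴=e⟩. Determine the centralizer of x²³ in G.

⟨x²³⟩ ⊆ C_G(x²³) since powers of x²³ commute with x²³; so |C_G(x²³)| ≥ |⟨x²³⟩| = 24.
By orbit–stabilizer, |C_G(x²³)| = |G| / |conj. class of x²³| = 48 / 2 = 24.
The 24 elements commuting with x²³ are {e, x, x², x³, x⁴, x⁵, x⁶, x⁷, x⁸, x⁹, x¹⁰, x¹¹, x¹², x¹³, x¹⁴, x¹⁵, x¹⁶, x¹⁷, x¹⁸, x¹⁹, x²⁰, x²¹, x²², x²³}.

Answer: {e, x, x², x³, x⁴, x⁵, x⁶, x⁷, x⁸, x⁹, x¹⁰, x¹¹, x¹², x¹³, x¹⁴, x¹⁵, x¹⁶, x¹⁷, x¹⁸, x¹⁹, x²⁰, x²¹, x²², x²³}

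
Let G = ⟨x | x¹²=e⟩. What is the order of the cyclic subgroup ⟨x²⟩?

|⟨x²⟩| equals the order of x². Compute successive powers until reaching e:
  (x²)¹ = x², (x²)² = x⁴, (x²)³ = x⁶, (x²)⁴ = x⁸, (x²)⁵ = x¹⁰, (x²)⁶ = e.
The smallest positive k with (x²)ᵏ = e is 6, so |⟨x²⟩| = 6.

Answer: 6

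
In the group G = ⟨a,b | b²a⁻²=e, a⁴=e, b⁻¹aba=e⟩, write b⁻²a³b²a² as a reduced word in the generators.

Multiply left to right, reducing at each step:
  (a²) · a³ = a
  a · b² = a³
  (a³) · a² = a

Answer: a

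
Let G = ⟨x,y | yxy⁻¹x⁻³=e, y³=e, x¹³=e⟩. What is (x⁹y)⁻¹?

The order of (x⁹y) is 3 (smallest k with (x⁹y)ᵏ = e), so (x⁹y)⁻¹ = (x⁹y)² = x¹⁰y².
Check: (x⁹y) · (x¹⁰y²) → (x⁹y) · x¹⁰ = y;   y · y² = e, giving e as required.

Answer: x¹⁰y²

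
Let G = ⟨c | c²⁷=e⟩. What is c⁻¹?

The order of c is 27 (smallest k with cᵏ = e), so c⁻¹ = c²⁶ = c²⁶.
Check: c · (c²⁶) → c · c²⁶ = e, giving e as required.

Answer: c²⁶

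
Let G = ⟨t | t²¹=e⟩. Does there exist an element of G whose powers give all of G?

|G| = 21. The element t has order 21 (its powers give 21 distinct elements), so ⟨t⟩ = G and G is cyclic.

Answer: Yes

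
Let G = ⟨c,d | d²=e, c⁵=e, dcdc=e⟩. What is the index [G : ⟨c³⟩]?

First find ord(c³) by computing successive powers:
  (c³)¹ = c³, (c³)² = c, (c³)³ = c⁴, (c³)⁴ = c², (c³)⁵ = e.
So |⟨c³⟩| = ord(c³) = 5. With |G| = 10, by Lagrange [G : ⟨c³⟩] = 10/5 = 2.

Answer: 2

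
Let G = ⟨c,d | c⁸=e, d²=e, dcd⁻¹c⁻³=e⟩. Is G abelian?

c·d = cd but d·c = c³d, so c·d ≠ d·c and G is not abelian.

Answer: No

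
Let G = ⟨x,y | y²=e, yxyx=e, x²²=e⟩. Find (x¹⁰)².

Compute successive powers of (x¹⁰), reducing at each step:
  (x¹⁰)²: (x¹⁰) · x¹⁰ = x²⁰

Answer: x²⁰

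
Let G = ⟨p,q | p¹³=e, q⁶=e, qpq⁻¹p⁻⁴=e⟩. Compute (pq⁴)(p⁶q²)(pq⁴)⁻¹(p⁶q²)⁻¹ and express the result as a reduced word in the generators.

[(pq⁴), (p⁶q²)] = (pq⁴)·(p⁶q²)·(pq⁴)⁻¹·(p⁶q²)⁻¹.
  (pq⁴) · (p⁶q²) = p³
  (p³) · (p¹⁰q²) = q²
  (q²) · (p¹¹q⁴) = p⁷

Answer: p⁷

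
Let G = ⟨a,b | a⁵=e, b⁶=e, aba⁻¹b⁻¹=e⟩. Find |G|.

Enumerate words in the generators, reducing via the relations: the distinct elements are
  {a, b, e, ab, a², a³, a⁴, b², b³, b⁴, b⁵, ab², ab³, ab⁴, ab⁵, a²b, a³b, a⁴b, a²b², a²b³, a²b⁴, a²b⁵, a³b², a³b³, a³b⁴, a³b⁵, a⁴b², a⁴b³, a⁴b⁴, a⁴b⁵}.
No further products give new elements, so |G| = 30.

Answer: 30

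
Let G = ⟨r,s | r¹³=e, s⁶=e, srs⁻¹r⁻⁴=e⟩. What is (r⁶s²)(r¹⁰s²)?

Compute (r⁶s²) · (r¹⁰s²) by multiplying left to right and reducing via the relations at each step:
  (r⁶s²) · r¹⁰ = r¹⁰s²
  (r¹⁰s²) · s² = r¹⁰s⁴

Answer: r¹⁰s⁴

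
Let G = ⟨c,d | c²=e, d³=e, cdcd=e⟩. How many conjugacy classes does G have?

The conjugacy classes (representative and size) are:
  [e] (size 1), [cd²] (size 3), [d²] (size 2).
Class equation: 1 + 3 + 2 = 6 = |G|. So G has 3 conjugacy classes.

Answer: 3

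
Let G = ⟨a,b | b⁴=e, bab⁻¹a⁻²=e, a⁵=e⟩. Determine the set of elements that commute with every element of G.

An element z ∈ Z(G) iff z commutes with every generator.
For example e is central: e·a = a = a·e; e·b = b = b·e.
Whereas a ∉ Z(G) since a·b = ab ≠ a²b = b·a.
Checking each of the 20 elements this way gives Z(G) = {e}, of order 1.

Answer: {e}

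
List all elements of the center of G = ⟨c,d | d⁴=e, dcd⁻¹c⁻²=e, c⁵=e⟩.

An element z ∈ Z(G) iff z commutes with every generator.
For example e is central: e·c = c = c·e; e·d = d = d·e.
Whereas c ∉ Z(G) since c·d = cd ≠ c²d = d·c.
Checking each of the 20 elements this way gives Z(G) = {e}, of order 1.

Answer: {e}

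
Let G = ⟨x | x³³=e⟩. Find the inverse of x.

The order of x is 33 (smallest k with xᵏ = e), so x⁻¹ = x³² = x³².
Check: x · (x³²) → x · x³² = e, giving e as required.

Answer: x³²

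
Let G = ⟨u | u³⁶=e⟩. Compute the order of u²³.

Compute successive powers until reaching e:
  (u²³)¹ = u²³, (u²³)² = u¹⁰, (u²³)³ = u³³, (u²³)⁴ = u²⁰, (u²³)⁵ = u⁷, (u²³)⁶ = u³⁰, (u²³)⁷ = u¹⁷, (u²³)⁸ = u⁴, (u²³)⁹ = u²⁷, (u²³)¹⁰ = u¹⁴, (u²³)¹¹ = u, (u²³)¹² = u²⁴, (u²³)¹³ = u¹¹, (u²³)¹⁴ = u³⁴, (u²³)¹⁵ = u²¹, (u²³)¹⁶ = u⁸, (u²³)¹⁷ = u³¹, (u²³)¹⁸ = u¹⁸, (u²³)¹⁹ = u⁵, (u²³)²⁰ = u²⁸, (u²³)²¹ = u¹⁵, (u²³)²² = u², (u²³)²³ = u²⁵, (u²³)²⁴ = u¹², (u²³)²⁵ = u³⁵, (u²³)²⁶ = u²², (u²³)²⁷ = u⁹, (u²³)²⁸ = u³², (u²³)²⁹ = u¹⁹, (u²³)³⁰ = u⁶, (u²³)³¹ = u²⁹, (u²³)³² = u¹⁶, (u²³)³³ = u³, (u²³)³⁴ = u²⁶, (u²³)³⁵ = u¹³, (u²³)³⁶ = e.
The smallest positive k with (u²³)ᵏ = e is 36.

Answer: 36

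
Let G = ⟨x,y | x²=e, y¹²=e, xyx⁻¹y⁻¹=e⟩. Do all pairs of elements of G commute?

Each pair of generators commutes: x·y = xy = y·x. Since the generators pairwise commute, every element of G commutes with every other, so G is abelian.

Answer: Yes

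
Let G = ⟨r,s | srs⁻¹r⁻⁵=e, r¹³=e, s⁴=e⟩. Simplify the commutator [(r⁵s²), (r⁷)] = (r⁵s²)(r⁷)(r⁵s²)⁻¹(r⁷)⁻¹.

[(r⁵s²), (r⁷)] = (r⁵s²)·(r⁷)·(r⁵s²)⁻¹·(r⁷)⁻¹.
  (r⁵s²) · (r⁷) = r¹¹s²
  (r¹¹s²) · (r⁵s²) = r⁶
  (r⁶) · (r⁶) = r¹²

Answer: r¹²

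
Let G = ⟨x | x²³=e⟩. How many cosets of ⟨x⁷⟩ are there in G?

First find ord(x⁷) by computing successive powers:
  (x⁷)¹ = x⁷, (x⁷)² = x¹⁴, (x⁷)³ = x²¹, (x⁷)⁴ = x⁵, (x⁷)⁵ = x¹², (x⁷)⁶ = x¹⁹, (x⁷)⁷ = x³, (x⁷)⁸ = x¹⁰, (x⁷)⁹ = x¹⁷, (x⁷)¹⁰ = x, (x⁷)¹¹ = x⁸, (x⁷)¹² = x¹⁵, (x⁷)¹³ = x²², (x⁷)¹⁴ = x⁶, (x⁷)¹⁵ = x¹³, (x⁷)¹⁶ = x²⁰, (x⁷)¹⁷ = x⁴, (x⁷)¹⁸ = x¹¹, (x⁷)¹⁹ = x¹⁸, (x⁷)²⁰ = x², (x⁷)²¹ = x⁹, (x⁷)²² = x¹⁶, (x⁷)²³ = e.
So |⟨x⁷⟩| = ord(x⁷) = 23. With |G| = 23, by Lagrange [G : ⟨x⁷⟩] = 23/23 = 1.

Answer: 1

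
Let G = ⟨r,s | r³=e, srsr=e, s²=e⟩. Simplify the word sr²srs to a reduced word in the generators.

Multiply left to right, reducing at each step:
  s · r² = rs
  (rs) · s = r
  r · r = r²
  (r²) · s = r²s

Answer: r²s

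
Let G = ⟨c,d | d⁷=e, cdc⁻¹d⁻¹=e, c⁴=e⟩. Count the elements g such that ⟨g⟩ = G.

G is cyclic of order 28. An element generates G iff its order is 28, and a cyclic group of order 28 has exactly φ(28) = 12 such elements.

Answer: 12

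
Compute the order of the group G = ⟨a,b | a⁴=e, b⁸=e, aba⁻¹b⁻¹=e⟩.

Enumerate words in the generators, reducing via the relations: the distinct elements are
  {a, b, e, ab, a², a³, b², b³, b⁴, b⁵, b⁶, b⁷, ab², ab³, ab⁴, ab⁵, ab⁶, ab⁷, a²b, a³b, a²b², a²b³, a²b⁴, a²b⁵, a²b⁶, a²b⁷, a³b², a³b³, a³b⁴, a³b⁵, a³b⁶, a³b⁷}.
No further products give new elements, so |G| = 32.

Answer: 32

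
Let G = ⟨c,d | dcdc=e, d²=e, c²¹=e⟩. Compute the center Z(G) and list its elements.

An element z ∈ Z(G) iff z commutes with every generator.
For example e is central: e·c = c = c·e; e·d = d = d·e.
Whereas c ∉ Z(G) since c·d = cd ≠ c²⁰d = d·c.
Checking each of the 42 elements this way gives Z(G) = {e}, of order 1.

Answer: {e}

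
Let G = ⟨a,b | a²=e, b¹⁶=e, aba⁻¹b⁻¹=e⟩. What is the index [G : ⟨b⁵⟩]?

First find ord(b⁵) by computing successive powers:
  (b⁵)¹ = b⁵, (b⁵)² = b¹⁰, (b⁵)³ = b¹⁵, (b⁵)⁴ = b⁴, (b⁵)⁵ = b⁹, (b⁵)⁶ = b¹⁴, (b⁵)⁷ = b³, (b⁵)⁸ = b⁸, (b⁵)⁹ = b¹³, (b⁵)¹⁰ = b², (b⁵)¹¹ = b⁷, (b⁵)¹² = b¹², (b⁵)¹³ = b, (b⁵)¹⁴ = b⁶, (b⁵)¹⁵ = b¹¹, (b⁵)¹⁶ = e.
So |⟨b⁵⟩| = ord(b⁵) = 16. With |G| = 32, by Lagrange [G : ⟨b⁵⟩] = 32/16 = 2.

Answer: 2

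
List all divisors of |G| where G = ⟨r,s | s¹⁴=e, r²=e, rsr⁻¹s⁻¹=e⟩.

|G| = 28 = 2² · 7. By Lagrange's theorem the order of any subgroup divides 28; the divisors of 28 are 1, 2, 4, 7, 14, 28.

Answer: 1, 2, 4, 7, 14, 28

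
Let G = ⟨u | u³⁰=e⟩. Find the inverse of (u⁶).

The order of (u⁶) is 5 (smallest k with (u⁶)ᵏ = e), so (u⁶)⁻¹ = (u⁶)⁴ = u²⁴.
Check: (u⁶) · (u²⁴) → (u⁶) · u²⁴ = e, giving e as required.

Answer: u²⁴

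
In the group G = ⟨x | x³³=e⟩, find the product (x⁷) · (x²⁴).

Compute (x⁷) · (x²⁴) by multiplying left to right and reducing via the relations at each step:
  (x⁷) · x²⁴ = x³¹

Answer: x³¹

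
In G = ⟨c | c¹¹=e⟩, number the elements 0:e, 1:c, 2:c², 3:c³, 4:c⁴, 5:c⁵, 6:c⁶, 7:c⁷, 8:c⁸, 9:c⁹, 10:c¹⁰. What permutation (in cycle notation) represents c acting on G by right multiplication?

(0 1 2 3 4 5 6 7 8 9 10)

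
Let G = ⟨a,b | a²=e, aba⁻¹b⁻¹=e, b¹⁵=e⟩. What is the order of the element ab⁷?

Compute successive powers until reaching e:
  (ab⁷)¹ = ab⁷, (ab⁷)² = b¹⁴, (ab⁷)³ = ab⁶, (ab⁷)⁴ = b¹³, (ab⁷)⁵ = ab⁵, (ab⁷)⁶ = b¹², (ab⁷)⁷ = ab⁴, (ab⁷)⁸ = b¹¹, (ab⁷)⁹ = ab³, (ab⁷)¹⁰ = b¹⁰, (ab⁷)¹¹ = ab², (ab⁷)¹² = b⁹, (ab⁷)¹³ = ab, (ab⁷)¹⁴ = b⁸, (ab⁷)¹⁵ = a, (ab⁷)¹⁶ = b⁷, (ab⁷)¹⁷ = ab¹⁴, (ab⁷)¹⁸ = b⁶, (ab⁷)¹⁹ = ab¹³, (ab⁷)²⁰ = b⁵, (ab⁷)²¹ = ab¹², (ab⁷)²² = b⁴, (ab⁷)²³ = ab¹¹, (ab⁷)²⁴ = b³, (ab⁷)²⁵ = ab¹⁰, (ab⁷)²⁶ = b², (ab⁷)²⁷ = ab⁹, (ab⁷)²⁸ = b, (ab⁷)²⁹ = ab⁸, (ab⁷)³⁰ = e.
The smallest positive k with (ab⁷)ᵏ = e is 30.

Answer: 30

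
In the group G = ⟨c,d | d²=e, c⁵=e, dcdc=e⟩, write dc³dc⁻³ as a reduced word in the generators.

Multiply left to right, reducing at each step:
  d · c³ = c²d
  (c²d) · d = c²
  (c²) · c⁻³ = c⁴

Answer: c⁴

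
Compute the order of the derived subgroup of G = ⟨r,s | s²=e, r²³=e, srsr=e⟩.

G' = [G, G] is generated by all commutators. The generator-pair commutators are: [r, s] = r².
The subgroup they normally generate is {e, r, r², r³, r⁴, r⁵, r⁶, r⁷, r⁸, r⁹, r¹⁰, r¹¹, r¹², r¹³, r¹⁴, r¹⁵, r¹⁶, r¹⁷, r¹⁸, r¹⁹, r²⁰, r²¹, r²²}, of order 23.
Check: |G/G'| = 46/23 = 2 is the order of the abelianisation.

Answer: 23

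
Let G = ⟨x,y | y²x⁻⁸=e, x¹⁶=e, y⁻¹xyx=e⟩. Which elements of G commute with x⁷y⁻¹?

⟨x⁷y⁻¹⟩ ⊆ C_G(x⁷y⁻¹) since powers of x⁷y⁻¹ commute with x⁷y⁻¹; so |C_G(x⁷y⁻¹)| ≥ |⟨x⁷y⁻¹⟩| = 4.
By orbit–stabilizer, |C_G(x⁷y⁻¹)| = |G| / |conj. class of x⁷y⁻¹| = 32 / 8 = 4.
The 4 elements commuting with x⁷y⁻¹ are {e, x⁸, x⁷y, x⁷y⁻¹}.

Answer: {e, x⁸, x⁷y, x⁷y⁻¹}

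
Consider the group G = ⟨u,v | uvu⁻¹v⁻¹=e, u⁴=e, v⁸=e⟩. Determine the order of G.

Enumerate words in the generators, reducing via the relations: the distinct elements are
  {e, u, v, uv, u², u³, v², v³, v⁴, v⁵, v⁶, v⁷, uv², uv³, uv⁴, uv⁵, uv⁶, uv⁷, u²v, u³v, u²v², u²v³, u²v⁴, u²v⁵, u²v⁶, u²v⁷, u³v², u³v³, u³v⁴, u³v⁵, u³v⁶, u³v⁷}.
No further products give new elements, so |G| = 32.

Answer: 32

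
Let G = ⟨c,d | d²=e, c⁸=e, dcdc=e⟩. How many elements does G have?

Enumerate words in the generators, reducing via the relations: the distinct elements are
  {c, d, e, cd, c², c³, c⁴, c⁵, c⁶, c⁷, c²d, c³d, c⁴d, c⁵d, c⁶d, c⁷d}.
No further products give new elements, so |G| = 16.

Answer: 16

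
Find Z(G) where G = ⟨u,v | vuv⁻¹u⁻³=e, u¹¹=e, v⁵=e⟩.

An element z ∈ Z(G) iff z commutes with every generator.
For example e is central: e·u = u = u·e; e·v = v = v·e.
Whereas u ∉ Z(G) since u·v = uv ≠ u³v = v·u.
Checking each of the 55 elements this way gives Z(G) = {e}, of order 1.

Answer: {e}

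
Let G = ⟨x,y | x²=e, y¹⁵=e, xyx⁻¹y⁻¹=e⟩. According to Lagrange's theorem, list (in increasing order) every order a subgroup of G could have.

|G| = 30 = 2 · 3 · 5. By Lagrange's theorem the order of any subgroup divides 30; the divisors of 30 are 1, 2, 3, 5, 6, 10, 15, 30.

Answer: 1, 2, 3, 5, 6, 10, 15, 30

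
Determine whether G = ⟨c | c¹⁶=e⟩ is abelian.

G has a single generator, so G is cyclic and hence abelian.

Answer: Yes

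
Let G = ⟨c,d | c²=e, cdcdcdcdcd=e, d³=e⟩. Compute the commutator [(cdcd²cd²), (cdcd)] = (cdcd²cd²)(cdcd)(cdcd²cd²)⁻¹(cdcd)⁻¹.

[(cdcd²cd²), (cdcd)] = (cdcd²cd²)·(cdcd)·(cdcd²cd²)⁻¹·(cdcd)⁻¹.
  (cdcd²cd²) · (cdcd) = cd²cdcd²cd
  (cd²cdcd²cd) · (dcdcd²c) = dcd²cd
  (dcd²cd) · (d²cd²c) = dcdc

Answer: dcdc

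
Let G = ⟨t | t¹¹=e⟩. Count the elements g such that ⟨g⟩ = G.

G is cyclic of order 11. An element generates G iff its order is 11, and a cyclic group of order 11 has exactly φ(11) = 10 such elements.

Answer: 10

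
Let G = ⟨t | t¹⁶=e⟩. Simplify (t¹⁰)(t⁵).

Compute (t¹⁰) · (t⁵) by multiplying left to right and reducing via the relations at each step:
  (t¹⁰) · t⁵ = t¹⁵

Answer: t¹⁵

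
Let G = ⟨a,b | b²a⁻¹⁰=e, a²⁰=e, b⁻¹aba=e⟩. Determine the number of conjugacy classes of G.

The conjugacy classes (representative and size) are:
  [e] (size 1), [a] (size 2), [a²] (size 2), [a³] (size 2), [a⁴] (size 2), [a⁵] (size 2), [a¹⁴] (size 2), [a⁷] (size 2), [a⁸] (size 2), [a¹¹] (size 2), [a¹⁰] (size 1), [a²b⁻¹] (size 10), [a⁹b] (size 10).
Class equation: 1 + 2 + 2 + 2 + 2 + 2 + 2 + 2 + 2 + 2 + 1 + 10 + 10 = 40 = |G|. So G has 13 conjugacy classes.

Answer: 13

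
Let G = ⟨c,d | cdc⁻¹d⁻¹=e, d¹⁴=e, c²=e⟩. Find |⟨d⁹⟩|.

|⟨d⁹⟩| equals the order of d⁹. Compute successive powers until reaching e:
  (d⁹)¹ = d⁹, (d⁹)² = d⁴, (d⁹)³ = d¹³, (d⁹)⁴ = d⁸, (d⁹)⁵ = d³, (d⁹)⁶ = d¹², (d⁹)⁷ = d⁷, (d⁹)⁸ = d², (d⁹)⁹ = d¹¹, (d⁹)¹⁰ = d⁶, (d⁹)¹¹ = d, (d⁹)¹² = d¹⁰, (d⁹)¹³ = d⁵, (d⁹)¹⁴ = e.
The smallest positive k with (d⁹)ᵏ = e is 14, so |⟨d⁹⟩| = 14.

Answer: 14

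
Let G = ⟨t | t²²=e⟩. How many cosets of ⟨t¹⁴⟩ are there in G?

First find ord(t¹⁴) by computing successive powers:
  (t¹⁴)¹ = t¹⁴, (t¹⁴)² = t⁶, (t¹⁴)³ = t²⁰, (t¹⁴)⁴ = t¹², (t¹⁴)⁵ = t⁴, (t¹⁴)⁶ = t¹⁸, (t¹⁴)⁷ = t¹⁰, (t¹⁴)⁸ = t², (t¹⁴)⁹ = t¹⁶, (t¹⁴)¹⁰ = t⁸, (t¹⁴)¹¹ = e.
So |⟨t¹⁴⟩| = ord(t¹⁴) = 11. With |G| = 22, by Lagrange [G : ⟨t¹⁴⟩] = 22/11 = 2.

Answer: 2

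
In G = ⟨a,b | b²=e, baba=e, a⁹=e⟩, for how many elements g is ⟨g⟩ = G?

⟨g⟩ = G would require ord(g) = |G| = 18, but the maximum element order in G is 9 < 18. So G is not cyclic and no single element generates it: the count is 0.

Answer: 0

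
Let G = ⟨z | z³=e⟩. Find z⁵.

Compute successive powers of z, reducing at each step:
  z²: z · z = z²
  z³: (z²) · z = e
  z⁴: e · z = z
  z⁵: z · z = z²

Answer: z²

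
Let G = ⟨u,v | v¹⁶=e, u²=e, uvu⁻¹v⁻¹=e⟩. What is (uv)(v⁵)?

Compute (uv) · (v⁵) by multiplying left to right and reducing via the relations at each step:
  (uv) · v⁵ = uv⁶

Answer: uv⁶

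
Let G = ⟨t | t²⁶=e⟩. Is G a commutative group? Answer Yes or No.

G has a single generator, so G is cyclic and hence abelian.

Answer: Yes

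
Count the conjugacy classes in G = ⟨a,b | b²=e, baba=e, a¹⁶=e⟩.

The conjugacy classes (representative and size) are:
  [e] (size 1), [a¹⁵] (size 2), [a²] (size 2), [a³] (size 2), [a¹²] (size 2), [a⁵] (size 2), [a⁶] (size 2), [a⁷] (size 2), [a⁸] (size 1), [a²b] (size 8), [a¹⁵b] (size 8).
Class equation: 1 + 2 + 2 + 2 + 2 + 2 + 2 + 2 + 1 + 8 + 8 = 32 = |G|. So G has 11 conjugacy classes.

Answer: 11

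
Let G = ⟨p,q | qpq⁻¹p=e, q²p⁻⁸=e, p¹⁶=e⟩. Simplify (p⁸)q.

Compute (p⁸) · q by multiplying left to right and reducing via the relations at each step:
  (p⁸) · q = q⁻¹

Answer: q⁻¹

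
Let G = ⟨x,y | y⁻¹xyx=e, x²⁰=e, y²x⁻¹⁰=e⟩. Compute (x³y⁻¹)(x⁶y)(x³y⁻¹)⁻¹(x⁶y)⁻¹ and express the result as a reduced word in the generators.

[(x³y⁻¹), (x⁶y)] = (x³y⁻¹)·(x⁶y)·(x³y⁻¹)⁻¹·(x⁶y)⁻¹.
  (x³y⁻¹) · (x⁶y) = x¹⁷
  (x¹⁷) · (x³y) = y
  y · (x⁶y⁻¹) = x¹⁴

Answer: x¹⁴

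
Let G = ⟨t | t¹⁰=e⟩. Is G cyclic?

|G| = 10. The element t has order 10 (its powers give 10 distinct elements), so ⟨t⟩ = G and G is cyclic.

Answer: Yes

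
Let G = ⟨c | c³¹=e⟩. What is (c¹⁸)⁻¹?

The order of (c¹⁸) is 31 (smallest k with (c¹⁸)ᵏ = e), so (c¹⁸)⁻¹ = (c¹⁸)³⁰ = c¹³.
Check: (c¹⁸) · (c¹³) → (c¹⁸) · c¹³ = e, giving e as required.

Answer: c¹³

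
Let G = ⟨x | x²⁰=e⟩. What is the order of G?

G is generated by a single element, so G is cyclic. The relator gives x²⁰ = e and no smaller power is forced to be e, so the 20 powers {e, x, x², x³, x⁴, x⁵, x⁶, x⁷, x⁸, x⁹, x¹², x¹³, x¹¹, x¹⁰, x¹⁴, x¹⁵, x¹⁶, x¹⁷, x¹⁸, x¹⁹} are distinct. Hence |G| = 20.

Answer: 20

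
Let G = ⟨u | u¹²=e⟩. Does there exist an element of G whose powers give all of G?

|G| = 12. The element u has order 12 (its powers give 12 distinct elements), so ⟨u⟩ = G and G is cyclic.

Answer: Yes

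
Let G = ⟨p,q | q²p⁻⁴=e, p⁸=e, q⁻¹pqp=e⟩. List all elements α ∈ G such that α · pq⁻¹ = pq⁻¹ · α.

⟨pq⁻¹⟩ ⊆ C_G(pq⁻¹) since powers of pq⁻¹ commute with pq⁻¹; so |C_G(pq⁻¹)| ≥ |⟨pq⁻¹⟩| = 4.
By orbit–stabilizer, |C_G(pq⁻¹)| = |G| / |conj. class of pq⁻¹| = 16 / 4 = 4.
The 4 elements commuting with pq⁻¹ are {e, p⁴, pq, pq⁻¹}.

Answer: {e, p⁴, pq, pq⁻¹}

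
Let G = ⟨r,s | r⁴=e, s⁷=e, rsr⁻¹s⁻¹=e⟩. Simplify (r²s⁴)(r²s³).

Compute (r²s⁴) · (r²s³) by multiplying left to right and reducing via the relations at each step:
  (r²s⁴) · r² = s⁴
  (s⁴) · s³ = e

Answer: e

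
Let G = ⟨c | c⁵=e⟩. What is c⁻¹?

The order of c is 5 (smallest k with cᵏ = e), so c⁻¹ = c⁴ = c⁴.
Check: c · (c⁴) → c · c⁴ = e, giving e as required.

Answer: c⁴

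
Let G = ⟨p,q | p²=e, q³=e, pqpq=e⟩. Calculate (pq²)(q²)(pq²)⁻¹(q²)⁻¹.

[(pq²), (q²)] = (pq²)·(q²)·(pq²)⁻¹·(q²)⁻¹.
  (pq²) · (q²) = pq
  (pq) · (pq²) = q
  q · q = q²

Answer: q²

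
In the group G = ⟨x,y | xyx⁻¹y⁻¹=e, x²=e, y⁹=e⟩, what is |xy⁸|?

Compute successive powers until reaching e:
  (xy⁸)¹ = xy⁸, (xy⁸)² = y⁷, (xy⁸)³ = xy⁶, (xy⁸)⁴ = y⁵, (xy⁸)⁵ = xy⁴, (xy⁸)⁶ = y³, (xy⁸)⁷ = xy², (xy⁸)⁸ = y, (xy⁸)⁹ = x, (xy⁸)¹⁰ = y⁸, (xy⁸)¹¹ = xy⁷, (xy⁸)¹² = y⁶, (xy⁸)¹³ = xy⁵, (xy⁸)¹⁴ = y⁴, (xy⁸)¹⁵ = xy³, (xy⁸)¹⁶ = y², (xy⁸)¹⁷ = xy, (xy⁸)¹⁸ = e.
The smallest positive k with (xy⁸)ᵏ = e is 18.

Answer: 18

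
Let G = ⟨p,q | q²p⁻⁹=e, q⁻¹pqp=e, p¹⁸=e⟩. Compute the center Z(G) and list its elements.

An element z ∈ Z(G) iff z commutes with every generator.
For example p⁹ is central: (p⁹)·p = p¹⁰ = p·(p⁹); (p⁹)·q = q⁻¹ = q·(p⁹).
Whereas p ∉ Z(G) since p·q = pq ≠ p⁸q⁻¹ = q·p.
Checking each of the 36 elements this way gives Z(G) = {e, p⁹}, of order 2.

Answer: {e, p⁹}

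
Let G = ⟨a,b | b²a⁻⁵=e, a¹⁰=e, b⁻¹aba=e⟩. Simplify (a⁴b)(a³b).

Compute (a⁴b) · (a³b) by multiplying left to right and reducing via the relations at each step:
  (a⁴b) · a³ = ab
  (ab) · b = a⁶

Answer: a⁶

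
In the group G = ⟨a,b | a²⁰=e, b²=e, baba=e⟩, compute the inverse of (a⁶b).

The order of (a⁶b) is 2 (smallest k with (a⁶b)ᵏ = e), so (a⁶b)⁻¹ = (a⁶b)¹ = a⁶b.
Check: (a⁶b) · (a⁶b) → (a⁶b) · a⁶ = b;   b · b = e, giving e as required.

Answer: a⁶b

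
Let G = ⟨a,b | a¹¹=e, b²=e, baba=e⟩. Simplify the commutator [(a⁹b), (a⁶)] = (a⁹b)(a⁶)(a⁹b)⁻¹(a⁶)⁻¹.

[(a⁹b), (a⁶)] = (a⁹b)·(a⁶)·(a⁹b)⁻¹·(a⁶)⁻¹.
  (a⁹b) · (a⁶) = a³b
  (a³b) · (a⁹b) = a⁵
  (a⁵) · (a⁵) = a¹⁰

Answer: a¹⁰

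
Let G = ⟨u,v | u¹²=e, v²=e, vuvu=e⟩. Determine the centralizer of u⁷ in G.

⟨u⁷⟩ ⊆ C_G(u⁷) since powers of u⁷ commute with u⁷; so |C_G(u⁷)| ≥ |⟨u⁷⟩| = 12.
By orbit–stabilizer, |C_G(u⁷)| = |G| / |conj. class of u⁷| = 24 / 2 = 12.
The 12 elements commuting with u⁷ are {e, u, u², u³, u⁴, u⁵, u⁶, u⁷, u⁸, u⁹, u¹⁰, u¹¹}.

Answer: {e, u, u², u³, u⁴, u⁵, u⁶, u⁷, u⁸, u⁹, u¹⁰, u¹¹}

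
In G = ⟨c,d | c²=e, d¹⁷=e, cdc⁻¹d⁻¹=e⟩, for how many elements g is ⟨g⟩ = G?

G is cyclic of order 34. An element generates G iff its order is 34, and a cyclic group of order 34 has exactly φ(34) = 16 such elements.

Answer: 16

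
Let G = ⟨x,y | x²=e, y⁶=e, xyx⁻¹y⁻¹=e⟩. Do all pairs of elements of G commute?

Each pair of generators commutes: x·y = xy = y·x. Since the generators pairwise commute, every element of G commutes with every other, so G is abelian.

Answer: Yes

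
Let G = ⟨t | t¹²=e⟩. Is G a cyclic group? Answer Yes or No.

|G| = 12. The element t has order 12 (its powers give 12 distinct elements), so ⟨t⟩ = G and G is cyclic.

Answer: Yes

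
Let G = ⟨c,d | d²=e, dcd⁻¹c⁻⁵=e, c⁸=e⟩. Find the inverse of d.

The order of d is 2 (smallest k with dᵏ = e), so d⁻¹ = d¹ = d.
Check: d · d → d · d = e, giving e as required.

Answer: d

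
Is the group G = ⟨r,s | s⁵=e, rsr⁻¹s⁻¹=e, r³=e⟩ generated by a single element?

|G| = 15. The element rs has order 15 (its powers give 15 distinct elements), so ⟨rs⟩ = G and G is cyclic.

Answer: Yes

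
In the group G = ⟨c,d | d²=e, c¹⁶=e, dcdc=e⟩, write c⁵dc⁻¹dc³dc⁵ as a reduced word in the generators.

Multiply left to right, reducing at each step:
  (c⁵) · d = c⁵d
  (c⁵d) · c⁻¹ = c⁶d
  (c⁶d) · d = c⁶
  (c⁶) · c³ = c⁹
  (c⁹) · d = c⁹d
  (c⁹d) · c⁵ = c⁴d

Answer: c⁴d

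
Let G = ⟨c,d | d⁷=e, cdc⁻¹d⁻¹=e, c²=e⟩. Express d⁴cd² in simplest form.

Multiply left to right, reducing at each step:
  (d⁴) · c = cd⁴
  (cd⁴) · d² = cd⁶

Answer: cd⁶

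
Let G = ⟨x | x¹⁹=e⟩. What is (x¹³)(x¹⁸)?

Compute (x¹³) · (x¹⁸) by multiplying left to right and reducing via the relations at each step:
  (x¹³) · x¹⁸ = x¹²

Answer: x¹²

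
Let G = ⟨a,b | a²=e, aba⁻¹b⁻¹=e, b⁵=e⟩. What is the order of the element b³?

Compute successive powers until reaching e:
  (b³)¹ = b³, (b³)² = b, (b³)³ = b⁴, (b³)⁴ = b², (b³)⁵ = e.
The smallest positive k with (b³)ᵏ = e is 5.

Answer: 5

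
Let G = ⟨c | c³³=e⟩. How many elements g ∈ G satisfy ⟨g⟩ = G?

G is cyclic of order 33. An element generates G iff its order is 33, and a cyclic group of order 33 has exactly φ(33) = 20 such elements.

Answer: 20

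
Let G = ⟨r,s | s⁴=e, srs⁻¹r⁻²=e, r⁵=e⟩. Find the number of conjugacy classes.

The conjugacy classes (representative and size) are:
  [e] (size 1), [r⁴] (size 4), [r²s] (size 5), [s²] (size 5), [r³s³] (size 5).
Class equation: 1 + 4 + 5 + 5 + 5 = 20 = |G|. So G has 5 conjugacy classes.

Answer: 5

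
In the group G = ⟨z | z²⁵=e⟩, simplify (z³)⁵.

Compute successive powers of (z³), reducing at each step:
  (z³)²: (z³) · z³ = z⁶
  (z³)³: (z⁶) · z³ = z⁹
  (z³)⁴: (z⁹) · z³ = z¹²
  (z³)⁵: (z¹²) · z³ = z¹⁵

Answer: z¹⁵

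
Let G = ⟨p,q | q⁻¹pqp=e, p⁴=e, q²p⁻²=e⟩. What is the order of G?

Enumerate words in the generators, reducing via the relations: the distinct elements are
  {e, p, q, pq, p², p³, q⁻¹, pq⁻¹}.
No further products give new elements, so |G| = 8.

Answer: 8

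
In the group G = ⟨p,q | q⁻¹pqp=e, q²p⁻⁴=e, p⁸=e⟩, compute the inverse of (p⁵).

The order of (p⁵) is 8 (smallest k with (p⁵)ᵏ = e), so (p⁵)⁻¹ = (p⁵)⁷ = p³.
Check: (p⁵) · (p³) → (p⁵) · p³ = e, giving e as required.

Answer: p³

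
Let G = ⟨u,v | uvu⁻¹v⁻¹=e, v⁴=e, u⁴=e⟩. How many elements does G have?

Enumerate words in the generators, reducing via the relations: the distinct elements are
  {e, u, v, uv, u², u³, v², v³, uv², uv³, u²v, u³v, u²v², u²v³, u³v², u³v³}.
No further products give new elements, so |G| = 16.

Answer: 16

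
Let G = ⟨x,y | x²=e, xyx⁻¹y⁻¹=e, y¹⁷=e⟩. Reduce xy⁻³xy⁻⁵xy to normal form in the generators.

Multiply left to right, reducing at each step:
  x · y⁻³ = xy¹⁴
  (xy¹⁴) · x = y¹⁴
  (y¹⁴) · y⁻⁵ = y⁹
  (y⁹) · x = xy⁹
  (xy⁹) · y = xy¹⁰

Answer: xy¹⁰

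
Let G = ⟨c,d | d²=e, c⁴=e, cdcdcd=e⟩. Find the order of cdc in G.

Compute successive powers until reaching e:
  (cdc)¹ = cdc, (cdc)² = dc²d, (cdc)³ = c³dc³, (cdc)⁴ = e.
The smallest positive k with (cdc)ᵏ = e is 4.

Answer: 4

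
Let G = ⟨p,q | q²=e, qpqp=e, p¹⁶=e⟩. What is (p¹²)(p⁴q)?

Compute (p¹²) · (p⁴q) by multiplying left to right and reducing via the relations at each step:
  (p¹²) · p⁴ = e
  e · q = q

Answer: q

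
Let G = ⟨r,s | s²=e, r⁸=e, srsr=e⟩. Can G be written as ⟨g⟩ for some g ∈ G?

Every cyclic group is abelian. But r·s = rs while s·r = r⁷s, so r·s ≠ s·r and G is not abelian. Hence G is not cyclic.

Answer: No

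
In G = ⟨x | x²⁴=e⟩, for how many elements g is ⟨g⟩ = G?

G is cyclic of order 24. An element generates G iff its order is 24, and a cyclic group of order 24 has exactly φ(24) = 8 such elements.

Answer: 8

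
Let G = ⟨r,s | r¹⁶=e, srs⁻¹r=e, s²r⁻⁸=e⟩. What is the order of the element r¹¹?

Compute successive powers until reaching e:
  (r¹¹)¹ = r¹¹, (r¹¹)² = r⁶, (r¹¹)³ = r, (r¹¹)⁴ = r¹², (r¹¹)⁵ = r⁷, (r¹¹)⁶ = r², (r¹¹)⁷ = r¹³, (r¹¹)⁸ = r⁸, (r¹¹)⁹ = r³, (r¹¹)¹⁰ = r¹⁴, (r¹¹)¹¹ = r⁹, (r¹¹)¹² = r⁴, (r¹¹)¹³ = r¹⁵, (r¹¹)¹⁴ = r¹⁰, (r¹¹)¹⁵ = r⁵, (r¹¹)¹⁶ = e.
The smallest positive k with (r¹¹)ᵏ = e is 16.

Answer: 16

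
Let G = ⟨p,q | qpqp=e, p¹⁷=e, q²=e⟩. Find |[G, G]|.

G' = [G, G] is generated by all commutators. The generator-pair commutators are: [p, q] = p².
The subgroup they normally generate is {e, p, p², p³, p⁴, p⁵, p⁶, p⁷, p⁸, p⁹, p¹⁰, p¹¹, p¹², p¹³, p¹⁴, p¹⁵, p¹⁶}, of order 17.
Check: |G/G'| = 34/17 = 2 is the order of the abelianisation.

Answer: 17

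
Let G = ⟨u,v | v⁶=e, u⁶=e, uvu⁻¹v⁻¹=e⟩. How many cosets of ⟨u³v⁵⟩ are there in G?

First find ord(u³v⁵) by computing successive powers:
  (u³v⁵)¹ = u³v⁵, (u³v⁵)² = v⁴, (u³v⁵)³ = u³v³, (u³v⁵)⁴ = v², (u³v⁵)⁵ = u³v, (u³v⁵)⁶ = e.
So |⟨u³v⁵⟩| = ord(u³v⁵) = 6. With |G| = 36, by Lagrange [G : ⟨u³v⁵⟩] = 36/6 = 6.

Answer: 6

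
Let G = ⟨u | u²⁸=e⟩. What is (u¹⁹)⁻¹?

The order of (u¹⁹) is 28 (smallest k with (u¹⁹)ᵏ = e), so (u¹⁹)⁻¹ = (u¹⁹)²⁷ = u⁹.
Check: (u¹⁹) · (u⁹) → (u¹⁹) · u⁹ = e, giving e as required.

Answer: u⁹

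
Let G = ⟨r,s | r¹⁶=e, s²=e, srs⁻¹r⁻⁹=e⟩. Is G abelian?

r·s = rs but s·r = r⁹s, so r·s ≠ s·r and G is not abelian.

Answer: No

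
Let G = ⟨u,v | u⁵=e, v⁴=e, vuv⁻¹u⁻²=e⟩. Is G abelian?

u·v = uv but v·u = u²v, so u·v ≠ v·u and G is not abelian.

Answer: No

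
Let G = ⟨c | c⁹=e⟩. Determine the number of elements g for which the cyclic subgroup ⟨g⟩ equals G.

G is cyclic of order 9. An element generates G iff its order is 9, and a cyclic group of order 9 has exactly φ(9) = 6 such elements.

Answer: 6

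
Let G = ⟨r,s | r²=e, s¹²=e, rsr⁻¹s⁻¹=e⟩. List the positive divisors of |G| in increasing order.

|G| = 24 = 2³ · 3. By Lagrange's theorem the order of any subgroup divides 24; the divisors of 24 are 1, 2, 3, 4, 6, 8, 12, 24.

Answer: 1, 2, 3, 4, 6, 8, 12, 24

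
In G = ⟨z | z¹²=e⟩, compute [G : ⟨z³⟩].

First find ord(z³) by computing successive powers:
  (z³)¹ = z³, (z³)² = z⁶, (z³)³ = z⁹, (z³)⁴ = e.
So |⟨z³⟩| = ord(z³) = 4. With |G| = 12, by Lagrange [G : ⟨z³⟩] = 12/4 = 3.

Answer: 3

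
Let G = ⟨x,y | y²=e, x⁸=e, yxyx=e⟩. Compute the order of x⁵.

Compute successive powers until reaching e:
  (x⁵)¹ = x⁵, (x⁵)² = x², (x⁵)³ = x⁷, (x⁵)⁴ = x⁴, (x⁵)⁵ = x, (x⁵)⁶ = x⁶, (x⁵)⁷ = x³, (x⁵)⁸ = e.
The smallest positive k with (x⁵)ᵏ = e is 8.

Answer: 8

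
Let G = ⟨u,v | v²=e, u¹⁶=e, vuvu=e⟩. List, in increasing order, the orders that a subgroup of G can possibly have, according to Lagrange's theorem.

|G| = 32 = 2⁵. By Lagrange's theorem the order of any subgroup divides 32; the divisors of 32 are 1, 2, 4, 8, 16, 32.

Answer: 1, 2, 4, 8, 16, 32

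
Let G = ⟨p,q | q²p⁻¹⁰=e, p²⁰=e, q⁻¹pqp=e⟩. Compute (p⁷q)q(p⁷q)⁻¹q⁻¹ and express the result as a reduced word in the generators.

[(p⁷q), q] = (p⁷q)·q·(p⁷q)⁻¹·q⁻¹.
  (p⁷q) · q = p¹⁷
  (p¹⁷) · (p⁷q⁻¹) = p⁴q⁻¹
  (p⁴q⁻¹) · (q⁻¹) = p¹⁴

Answer: p¹⁴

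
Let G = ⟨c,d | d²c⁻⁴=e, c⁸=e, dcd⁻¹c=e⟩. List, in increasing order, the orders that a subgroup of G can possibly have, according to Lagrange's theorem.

|G| = 16 = 2⁴. By Lagrange's theorem the order of any subgroup divides 16; the divisors of 16 are 1, 2, 4, 8, 16.

Answer: 1, 2, 4, 8, 16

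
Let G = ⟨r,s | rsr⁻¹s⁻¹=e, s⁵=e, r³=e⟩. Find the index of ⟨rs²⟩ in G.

First find ord(rs²) by computing successive powers:
  (rs²)¹ = rs², (rs²)² = r²s⁴, (rs²)³ = s, (rs²)⁴ = rs³, (rs²)⁵ = r², (rs²)⁶ = s², (rs²)⁷ = rs⁴, (rs²)⁸ = r²s, (rs²)⁹ = s³, (rs²)¹⁰ = r, (rs²)¹¹ = r²s², (rs²)¹² = s⁴, (rs²)¹³ = rs, (rs²)¹⁴ = r²s³, (rs²)¹⁵ = e.
So |⟨rs²⟩| = ord(rs²) = 15. With |G| = 15, by Lagrange [G : ⟨rs²⟩] = 15/15 = 1.

Answer: 1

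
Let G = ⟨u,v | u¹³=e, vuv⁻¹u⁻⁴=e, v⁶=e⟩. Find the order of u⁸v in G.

Compute successive powers until reaching e:
  (u⁸v)¹ = u⁸v, (u⁸v)² = uv², (u⁸v)³ = u¹²v³, (u⁸v)⁴ = u⁴v⁴, (u⁸v)⁵ = u¹¹v⁵, (u⁸v)⁶ = e.
The smallest positive k with (u⁸v)ᵏ = e is 6.

Answer: 6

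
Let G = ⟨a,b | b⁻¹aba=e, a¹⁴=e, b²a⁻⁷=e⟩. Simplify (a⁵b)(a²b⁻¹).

Compute (a⁵b) · (a²b⁻¹) by multiplying left to right and reducing via the relations at each step:
  (a⁵b) · a² = a³b
  (a³b) · b⁻¹ = a³

Answer: a³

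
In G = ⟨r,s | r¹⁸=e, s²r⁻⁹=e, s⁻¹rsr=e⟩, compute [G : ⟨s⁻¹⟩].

First find ord(s⁻¹) by computing successive powers:
  (s⁻¹)¹ = s⁻¹, (s⁻¹)² = r⁹, (s⁻¹)³ = s, (s⁻¹)⁴ = e.
So |⟨s⁻¹⟩| = ord(s⁻¹) = 4. With |G| = 36, by Lagrange [G : ⟨s⁻¹⟩] = 36/4 = 9.

Answer: 9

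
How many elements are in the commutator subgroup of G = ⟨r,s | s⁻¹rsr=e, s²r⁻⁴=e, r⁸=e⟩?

G' = [G, G] is generated by all commutators. The generator-pair commutators are: [r, s] = r².
The subgroup they normally generate is {e, r², r⁴, r⁶}, of order 4.
Check: |G/G'| = 16/4 = 4 is the order of the abelianisation.

Answer: 4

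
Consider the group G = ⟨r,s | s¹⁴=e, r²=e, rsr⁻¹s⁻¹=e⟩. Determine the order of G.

Enumerate words in the generators, reducing via the relations: the distinct elements are
  {e, r, s, rs, s², s³, s⁴, s⁵, s⁶, s⁷, s⁸, s⁹, rs², rs³, rs⁴, rs⁵, rs⁶, rs⁷, rs⁸, rs⁹, s¹², s¹³, s¹¹, s¹⁰, rs¹², rs¹³, rs¹¹, rs¹⁰}.
No further products give new elements, so |G| = 28.

Answer: 28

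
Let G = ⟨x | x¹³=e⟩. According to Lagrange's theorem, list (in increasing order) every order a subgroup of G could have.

|G| = 13 = 13. By Lagrange's theorem the order of any subgroup divides 13; the divisors of 13 are 1, 13.

Answer: 1, 13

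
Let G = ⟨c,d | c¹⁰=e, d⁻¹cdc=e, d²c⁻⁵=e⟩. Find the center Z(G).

An element z ∈ Z(G) iff z commutes with every generator.
For example c⁵ is central: (c⁵)·c = c⁶ = c·(c⁵); (c⁵)·d = d⁻¹ = d·(c⁵).
Whereas c ∉ Z(G) since c·d = cd ≠ c⁴d⁻¹ = d·c.
Checking each of the 20 elements this way gives Z(G) = {e, c⁵}, of order 2.

Answer: {e, c⁵}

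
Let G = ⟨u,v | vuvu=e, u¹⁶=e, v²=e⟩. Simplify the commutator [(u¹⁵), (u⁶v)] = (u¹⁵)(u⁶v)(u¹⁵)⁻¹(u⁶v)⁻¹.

[(u¹⁵), (u⁶v)] = (u¹⁵)·(u⁶v)·(u¹⁵)⁻¹·(u⁶v)⁻¹.
  (u¹⁵) · (u⁶v) = u⁵v
  (u⁵v) · u = u⁴v
  (u⁴v) · (u⁶v) = u¹⁴

Answer: u¹⁴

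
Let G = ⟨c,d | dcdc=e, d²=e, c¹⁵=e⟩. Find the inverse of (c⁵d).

The order of (c⁵d) is 2 (smallest k with (c⁵d)ᵏ = e), so (c⁵d)⁻¹ = (c⁵d)¹ = c⁵d.
Check: (c⁵d) · (c⁵d) → (c⁵d) · c⁵ = d;   d · d = e, giving e as required.

Answer: c⁵d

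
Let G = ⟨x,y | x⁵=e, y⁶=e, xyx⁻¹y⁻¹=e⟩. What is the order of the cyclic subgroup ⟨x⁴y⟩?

|⟨x⁴y⟩| equals the order of x⁴y. Compute successive powers until reaching e:
  (x⁴y)¹ = x⁴y, (x⁴y)² = x³y², (x⁴y)³ = x²y³, (x⁴y)⁴ = xy⁴, (x⁴y)⁵ = y⁵, (x⁴y)⁶ = x⁴, (x⁴y)⁷ = x³y, (x⁴y)⁸ = x²y², (x⁴y)⁹ = xy³, (x⁴y)¹⁰ = y⁴, (x⁴y)¹¹ = x⁴y⁵, (x⁴y)¹² = x³, (x⁴y)¹³ = x²y, (x⁴y)¹⁴ = xy², (x⁴y)¹⁵ = y³, (x⁴y)¹⁶ = x⁴y⁴, (x⁴y)¹⁷ = x³y⁵, (x⁴y)¹⁸ = x², (x⁴y)¹⁹ = xy, (x⁴y)²⁰ = y², (x⁴y)²¹ = x⁴y³, (x⁴y)²² = x³y⁴, (x⁴y)²³ = x²y⁵, (x⁴y)²⁴ = x, (x⁴y)²⁵ = y, (x⁴y)²⁶ = x⁴y², (x⁴y)²⁷ = x³y³, (x⁴y)²⁸ = x²y⁴, (x⁴y)²⁹ = xy⁵, (x⁴y)³⁰ = e.
The smallest positive k with (x⁴y)ᵏ = e is 30, so |⟨x⁴y⟩| = 30.

Answer: 30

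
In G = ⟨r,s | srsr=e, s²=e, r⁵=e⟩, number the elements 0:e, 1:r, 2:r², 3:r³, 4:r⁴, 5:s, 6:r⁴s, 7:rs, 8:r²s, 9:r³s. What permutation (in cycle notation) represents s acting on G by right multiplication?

(0 5)(1 7)(2 8)(3 9)(4 6)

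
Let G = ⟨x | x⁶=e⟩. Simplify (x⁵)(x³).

Compute (x⁵) · (x³) by multiplying left to right and reducing via the relations at each step:
  (x⁵) · x³ = x²

Answer: x²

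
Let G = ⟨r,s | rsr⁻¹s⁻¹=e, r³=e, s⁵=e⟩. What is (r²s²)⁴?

Compute successive powers of (r²s²), reducing at each step:
  (r²s²)²: (r²s²) · r² = rs²;   (rs²) · s² = rs⁴
  (r²s²)³: (rs⁴) · r² = s⁴;   (s⁴) · s² = s
  (r²s²)⁴: s · r² = r²s;   (r²s) · s² = r²s³

Answer: r²s³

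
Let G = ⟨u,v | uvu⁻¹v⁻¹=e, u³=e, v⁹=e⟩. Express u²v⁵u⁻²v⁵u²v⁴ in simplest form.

Multiply left to right, reducing at each step:
  (u²) · v⁵ = u²v⁵
  (u²v⁵) · u⁻² = v⁵
  (v⁵) · v⁵ = v
  v · u² = u²v
  (u²v) · v⁴ = u²v⁵

Answer: u²v⁵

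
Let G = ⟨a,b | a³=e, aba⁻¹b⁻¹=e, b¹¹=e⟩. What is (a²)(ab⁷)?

Compute (a²) · (ab⁷) by multiplying left to right and reducing via the relations at each step:
  (a²) · a = e
  e · b⁷ = b⁷

Answer: b⁷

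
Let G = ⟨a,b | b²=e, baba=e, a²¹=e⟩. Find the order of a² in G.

Compute successive powers until reaching e:
  (a²)¹ = a², (a²)² = a⁴, (a²)³ = a⁶, (a²)⁴ = a⁸, (a²)⁵ = a¹⁰, (a²)⁶ = a¹², (a²)⁷ = a¹⁴, (a²)⁸ = a¹⁶, (a²)⁹ = a¹⁸, (a²)¹⁰ = a²⁰, (a²)¹¹ = a, (a²)¹² = a³, (a²)¹³ = a⁵, (a²)¹⁴ = a⁷, (a²)¹⁵ = a⁹, (a²)¹⁶ = a¹¹, (a²)¹⁷ = a¹³, (a²)¹⁸ = a¹⁵, (a²)¹⁹ = a¹⁷, (a²)²⁰ = a¹⁹, (a²)²¹ = e.
The smallest positive k with (a²)ᵏ = e is 21.

Answer: 21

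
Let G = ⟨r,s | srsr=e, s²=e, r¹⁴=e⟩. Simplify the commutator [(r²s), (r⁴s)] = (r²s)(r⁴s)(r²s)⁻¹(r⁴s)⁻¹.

[(r²s), (r⁴s)] = (r²s)·(r⁴s)·(r²s)⁻¹·(r⁴s)⁻¹.
  (r²s) · (r⁴s) = r¹²
  (r¹²) · (r²s) = s
  s · (r⁴s) = r¹⁰

Answer: r¹⁰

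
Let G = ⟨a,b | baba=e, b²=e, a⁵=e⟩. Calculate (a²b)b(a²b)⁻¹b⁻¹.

[(a²b), b] = (a²b)·b·(a²b)⁻¹·b⁻¹.
  (a²b) · b = a²
  (a²) · (a²b) = a⁴b
  (a⁴b) · b = a⁴

Answer: a⁴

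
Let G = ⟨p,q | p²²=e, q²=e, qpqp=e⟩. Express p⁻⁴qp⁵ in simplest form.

Multiply left to right, reducing at each step:
  (p¹⁸) · q = p¹⁸q
  (p¹⁸q) · p⁵ = p¹³q

Answer: p¹³q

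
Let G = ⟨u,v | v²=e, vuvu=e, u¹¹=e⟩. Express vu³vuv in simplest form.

Multiply left to right, reducing at each step:
  v · u³ = u⁸v
  (u⁸v) · v = u⁸
  (u⁸) · u = u⁹
  (u⁹) · v = u⁹v

Answer: u⁹v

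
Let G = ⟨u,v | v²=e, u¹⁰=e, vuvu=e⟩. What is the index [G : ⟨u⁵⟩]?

First find ord(u⁵) by computing successive powers:
  (u⁵)¹ = u⁵, (u⁵)² = e.
So |⟨u⁵⟩| = ord(u⁵) = 2. With |G| = 20, by Lagrange [G : ⟨u⁵⟩] = 20/2 = 10.

Answer: 10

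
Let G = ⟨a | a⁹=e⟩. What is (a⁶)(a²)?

Compute (a⁶) · (a²) by multiplying left to right and reducing via the relations at each step:
  (a⁶) · a² = a⁸

Answer: a⁸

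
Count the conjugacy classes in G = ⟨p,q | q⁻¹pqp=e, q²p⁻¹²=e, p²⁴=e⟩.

The conjugacy classes (representative and size) are:
  [e] (size 1), [p] (size 2), [p²] (size 2), [p³] (size 2), [p⁴] (size 2), [p⁵] (size 2), [p¹⁸] (size 2), [p⁷] (size 2), [p¹⁶] (size 2), [p¹⁵] (size 2), [p¹⁴] (size 2), [p¹³] (size 2), [p¹²] (size 1), [p⁶q] (size 12), [p⁵q⁻¹] (size 12).
Class equation: 1 + 2 + 2 + 2 + 2 + 2 + 2 + 2 + 2 + 2 + 2 + 2 + 1 + 12 + 12 = 48 = |G|. So G has 15 conjugacy classes.

Answer: 15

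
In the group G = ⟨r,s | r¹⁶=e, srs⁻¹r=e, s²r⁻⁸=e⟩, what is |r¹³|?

Compute successive powers until reaching e:
  (r¹³)¹ = r¹³, (r¹³)² = r¹⁰, (r¹³)³ = r⁷, (r¹³)⁴ = r⁴, (r¹³)⁵ = r, (r¹³)⁶ = r¹⁴, (r¹³)⁷ = r¹¹, (r¹³)⁸ = r⁸, (r¹³)⁹ = r⁵, (r¹³)¹⁰ = r², (r¹³)¹¹ = r¹⁵, (r¹³)¹² = r¹², (r¹³)¹³ = r⁹, (r¹³)¹⁴ = r⁶, (r¹³)¹⁵ = r³, (r¹³)¹⁶ = e.
The smallest positive k with (r¹³)ᵏ = e is 16.

Answer: 16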